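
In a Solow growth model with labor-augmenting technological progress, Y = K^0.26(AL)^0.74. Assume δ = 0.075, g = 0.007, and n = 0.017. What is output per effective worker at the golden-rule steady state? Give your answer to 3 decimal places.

Capital per effective worker breaks even when investment replaces (n + g + δ)·k; here n + g + δ = 0.099.
At the golden rule the marginal product of capital equals n+g+δ: 0.26·k^(0.26−1) = 0.099. Solving, k_gold = (0.26/0.099)^(1/0.74) ≈ 3.6870.
Output: y_gold = k_gold^0.26 = 3.6870^0.26 ≈ 1.4039.

y_gold ≈ 1.404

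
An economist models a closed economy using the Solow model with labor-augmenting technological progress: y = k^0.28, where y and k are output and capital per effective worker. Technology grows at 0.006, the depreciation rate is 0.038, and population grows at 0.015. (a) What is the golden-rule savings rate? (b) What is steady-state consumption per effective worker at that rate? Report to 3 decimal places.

Capital per effective worker breaks even when investment replaces (n + g + δ)·k; here n + g + δ = 0.059.
For Cobb-Douglas, s_gold equals capital's share: s_gold = 0.28.
Setting f'(k) = n+g+δ gives 0.28·k^(0.28−1) = 0.059, hence k_gold = (0.28/0.059)^(1/0.72) ≈ 8.6959.
y_gold = 8.6959^0.28 ≈ 1.8323; c_gold = (1−0.28)·y_gold ≈ 1.3193.

(a) s_gold = 0.280; (b) c_gold ≈ 1.319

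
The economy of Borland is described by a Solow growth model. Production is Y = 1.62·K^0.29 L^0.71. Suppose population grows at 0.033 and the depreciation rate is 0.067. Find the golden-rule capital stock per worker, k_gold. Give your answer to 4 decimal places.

Capital per worker breaks even when investment replaces (n + δ)·k; here n + δ = 0.1.
Setting f'(k) = n+δ gives 0.29·1.62·k^(0.29−1) = 0.1, hence k_gold = (0.29·1.62/0.1)^(1/0.71) ≈ 8.8380.

k_gold ≈ 8.8380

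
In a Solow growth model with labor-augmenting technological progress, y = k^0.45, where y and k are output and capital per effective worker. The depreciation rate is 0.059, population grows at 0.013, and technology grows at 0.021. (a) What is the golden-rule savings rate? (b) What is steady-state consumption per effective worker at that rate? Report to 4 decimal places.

n + g + δ = 0.013 + 0.021 + 0.059 = 0.093.
For Cobb-Douglas, s_gold equals capital's share: s_gold = 0.45.
Setting f'(k) = n+g+δ gives 0.45·k^(0.45−1) = 0.093, hence k_gold = (0.45/0.093)^(1/0.55) ≈ 17.5777.
y_gold = 17.5777^0.45 ≈ 3.6327; c_gold = (1−0.45)·y_gold ≈ 1.9980.

(a) s_gold = 0.4500; (b) c_gold ≈ 1.9980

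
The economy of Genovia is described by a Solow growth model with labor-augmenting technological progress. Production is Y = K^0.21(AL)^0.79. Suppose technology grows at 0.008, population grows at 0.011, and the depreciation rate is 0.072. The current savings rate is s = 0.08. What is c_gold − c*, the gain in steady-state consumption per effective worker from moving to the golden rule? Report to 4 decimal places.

Capital per effective worker breaks even when investment replaces (n + g + δ)·k; here n + g + δ = 0.091.
Current steady state (s = 0.08): k* = (0.08/0.091)^(1/0.79) ≈ 0.8495, y* = 0.8495^0.21 ≈ 0.9663, c* = (1−0.08)·0.9663 ≈ 0.8890.
Golden rule sets MPK = n+g+δ: 0.21·k^(0.21−1) = 0.091, so k_gold = (0.21/0.091)^(1/0.79) ≈ 2.8822.
y_gold = 2.8822^0.21 ≈ 1.2489, c_gold = y_gold − 0.091·k_gold ≈ 0.9867.
Gain: Δc = 0.9867 − 0.8890 ≈ 0.0976.

Δc ≈ 0.0976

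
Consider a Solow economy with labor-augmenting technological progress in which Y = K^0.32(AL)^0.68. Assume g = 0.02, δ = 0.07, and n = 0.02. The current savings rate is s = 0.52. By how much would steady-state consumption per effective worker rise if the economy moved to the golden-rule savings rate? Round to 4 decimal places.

The effective depreciation rate is n + g + δ = 0.02 + 0.02 + 0.07 = 0.11.
Current steady state (s = 0.52): k* = (0.52/0.11)^(1/0.68) ≈ 9.8192, y* = 9.8192^0.32 ≈ 2.0771, c* = (1−0.52)·2.0771 ≈ 0.9970.
At the golden rule the marginal product of capital equals n+g+δ: 0.32·k^(0.32−1) = 0.11. Solving, k_gold = (0.32/0.11)^(1/0.68) ≈ 4.8083.
y_gold = 4.8083^0.32 ≈ 1.6529, c_gold = y_gold − 0.11·k_gold ≈ 1.1240.
Gain: Δc = 1.1240 − 0.9970 ≈ 0.1269.

Δc ≈ 0.1269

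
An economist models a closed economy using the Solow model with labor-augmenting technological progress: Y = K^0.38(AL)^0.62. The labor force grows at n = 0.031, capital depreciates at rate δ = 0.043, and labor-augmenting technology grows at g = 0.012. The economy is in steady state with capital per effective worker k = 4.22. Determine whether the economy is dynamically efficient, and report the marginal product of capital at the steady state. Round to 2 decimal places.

dynamically efficient; MPK ≈ 0.16

Capital per effective worker breaks even when investment replaces (n + g + δ)·k; here n + g + δ = 0.086.
MPK = 0.38·k^(0.38−1) = 0.38·4.22^(-0.62) ≈ 0.1556.
MPK > 0.086, so the economy is dynamically efficient (under-saving).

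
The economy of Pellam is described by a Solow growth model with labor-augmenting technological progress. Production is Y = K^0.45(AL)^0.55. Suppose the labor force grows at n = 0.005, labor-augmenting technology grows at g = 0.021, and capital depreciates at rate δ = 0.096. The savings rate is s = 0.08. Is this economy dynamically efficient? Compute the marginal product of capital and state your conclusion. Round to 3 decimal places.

dynamically efficient; MPK ≈ 0.686

Capital per effective worker breaks even when investment replaces (n + g + δ)·k; here n + g + δ = 0.122.
Steady-state k*: s·k^0.45 = 0.122·k gives k* = (0.08/0.122)^(1/0.55) ≈ 0.4643.
MPK = 0.45·0.4643^(-0.55) ≈ 0.6863.
MPK > n+g+δ = 0.122, so the economy is dynamically efficient (under-saving).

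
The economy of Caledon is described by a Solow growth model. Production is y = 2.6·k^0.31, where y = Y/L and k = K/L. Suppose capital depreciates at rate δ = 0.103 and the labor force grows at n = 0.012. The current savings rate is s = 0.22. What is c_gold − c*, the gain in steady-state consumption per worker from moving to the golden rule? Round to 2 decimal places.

The effective depreciation rate is n + δ = 0.012 + 0.103 = 0.115.
Current steady state (s = 0.22): k* = (0.22·2.6/0.115)^(1/0.69) ≈ 10.2260, y* = 2.6·10.2260^0.31 ≈ 5.3454, c* = (1−0.22)·5.3454 ≈ 4.1694.
At the golden rule the marginal product of capital equals n+δ: 0.31·2.6·k^(0.31−1) = 0.115. Solving, k_gold = (0.31·2.6/0.115)^(1/0.69) ≈ 16.8097.
y_gold = 2.6·16.8097^0.31 ≈ 6.2359, c_gold = y_gold − 0.115·k_gold ≈ 4.3028.
Gain: Δc = 4.3028 − 4.1694 ≈ 0.1333.

Δc ≈ 0.13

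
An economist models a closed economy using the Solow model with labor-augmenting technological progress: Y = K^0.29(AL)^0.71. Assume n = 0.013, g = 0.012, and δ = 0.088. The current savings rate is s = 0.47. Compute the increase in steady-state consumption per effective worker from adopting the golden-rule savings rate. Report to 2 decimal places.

Δc ≈ 0.09

n + g + δ = 0.013 + 0.012 + 0.088 = 0.113.
Current steady state (s = 0.47): k* = (0.47/0.113)^(1/0.71) ≈ 7.4449, y* = 7.4449^0.29 ≈ 1.7899, c* = (1−0.47)·1.7899 ≈ 0.9487.
Maximizing c = f(k) − (n+g+δ)·k gives f'(k) = n+g+δ, i.e. 0.29·k^(0.29−1) = 0.113, so k_gold = (0.29/0.113)^(1/0.71) ≈ 3.7714.
y_gold = 3.7714^0.29 ≈ 1.4696, c_gold = y_gold − 0.113·k_gold ≈ 1.0434.
Gain: Δc = 1.0434 − 0.9487 ≈ 0.0947.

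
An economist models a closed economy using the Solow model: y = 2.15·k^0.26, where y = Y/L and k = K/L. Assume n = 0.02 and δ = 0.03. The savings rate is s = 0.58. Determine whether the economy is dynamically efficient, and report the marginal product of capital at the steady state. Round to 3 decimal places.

Capital per worker breaks even when investment replaces (n + δ)·k; here n + δ = 0.05.
Steady-state k*: s·A·k^0.26 = 0.05·k gives k* = (0.58·2.15/0.05)^(1/0.74) ≈ 77.2143.
MPK = 0.26·2.15·77.2143^(-0.74) ≈ 0.0224.
MPK < n+δ = 0.05, so the economy is dynamically inefficient (over-saving).

dynamically inefficient; MPK ≈ 0.022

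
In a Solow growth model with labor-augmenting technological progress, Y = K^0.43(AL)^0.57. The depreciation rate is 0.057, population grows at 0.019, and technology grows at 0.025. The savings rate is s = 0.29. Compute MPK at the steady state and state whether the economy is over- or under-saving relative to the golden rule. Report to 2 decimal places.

under-saving; MPK ≈ 0.15

Capital per effective worker breaks even when investment replaces (n + g + δ)·k; here n + g + δ = 0.101.
Steady-state k*: s·k^0.43 = 0.101·k gives k* = (0.29/0.101)^(1/0.57) ≈ 6.3627.
MPK = 0.43·6.3627^(-0.57) ≈ 0.1498.
MPK > n+g+δ = 0.101, so the economy is dynamically efficient (under-saving).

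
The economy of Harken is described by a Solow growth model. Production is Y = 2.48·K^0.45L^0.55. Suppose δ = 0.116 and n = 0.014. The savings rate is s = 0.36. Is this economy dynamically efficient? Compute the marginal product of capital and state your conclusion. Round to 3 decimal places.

dynamically efficient; MPK ≈ 0.163

Break-even investment rate: n + δ = 0.014 + 0.116 = 0.13.
Steady-state k*: s·A·k^0.45 = 0.13·k gives k* = (0.36·2.48/0.13)^(1/0.55) ≈ 33.2257.
MPK = 0.45·2.48·33.2257^(-0.55) ≈ 0.1625.
MPK > n+δ = 0.13, so the economy is dynamically efficient (under-saving).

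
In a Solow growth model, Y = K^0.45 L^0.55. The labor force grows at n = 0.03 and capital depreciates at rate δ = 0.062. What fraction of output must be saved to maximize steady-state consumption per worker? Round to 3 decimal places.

s_gold = 0.450

Break-even investment rate: n + δ = 0.03 + 0.062 = 0.092.
At the golden rule MPK = n+δ, and in any Cobb-Douglas steady state s = (n+δ)·k/y = MPK·k/y = capital's share 0.45.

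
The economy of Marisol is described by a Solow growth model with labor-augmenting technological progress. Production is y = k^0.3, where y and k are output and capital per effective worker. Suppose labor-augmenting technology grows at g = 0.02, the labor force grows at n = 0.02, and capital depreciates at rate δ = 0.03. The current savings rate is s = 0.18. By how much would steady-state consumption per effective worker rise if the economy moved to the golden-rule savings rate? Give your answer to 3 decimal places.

Break-even investment rate: n + g + δ = 0.02 + 0.02 + 0.03 = 0.07.
Current steady state (s = 0.18): k* = (0.18/0.07)^(1/0.7) ≈ 3.8545, y* = 3.8545^0.3 ≈ 1.4990, c* = (1−0.18)·1.4990 ≈ 1.2291.
Setting f'(k) = n+g+δ gives 0.3·k^(0.3−1) = 0.07, hence k_gold = (0.3/0.07)^(1/0.7) ≈ 7.9963.
y_gold = 7.9963^0.3 ≈ 1.8658, c_gold = y_gold − 0.07·k_gold ≈ 1.3061.
Gain: Δc = 1.3061 − 1.2291 ≈ 0.0769.

Δc ≈ 0.077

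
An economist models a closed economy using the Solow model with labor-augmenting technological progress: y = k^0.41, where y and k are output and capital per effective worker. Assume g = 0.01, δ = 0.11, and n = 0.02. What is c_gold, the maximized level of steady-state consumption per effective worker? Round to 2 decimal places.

c_gold ≈ 1.24

Break-even investment rate: n + g + δ = 0.02 + 0.01 + 0.11 = 0.14.
Setting f'(k) = n+g+δ gives 0.41·k^(0.41−1) = 0.14, hence k_gold = (0.41/0.14)^(1/0.59) ≈ 6.1793.
y_gold = 6.1793^0.41 ≈ 2.1100.
c_gold = y_gold − (n+g+δ)·k_gold = 2.1100 − 0.14·6.1793 ≈ 1.2449.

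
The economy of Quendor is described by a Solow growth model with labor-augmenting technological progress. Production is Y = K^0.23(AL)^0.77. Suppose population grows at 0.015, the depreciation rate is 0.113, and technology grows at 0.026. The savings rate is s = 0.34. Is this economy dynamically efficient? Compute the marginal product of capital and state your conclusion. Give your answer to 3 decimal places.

Break-even investment rate: n + g + δ = 0.015 + 0.026 + 0.113 = 0.154.
Steady-state k*: s·k^0.23 = 0.154·k gives k* = (0.34/0.154)^(1/0.77) ≈ 2.7970.
MPK = 0.23·2.7970^(-0.77) ≈ 0.1042.
MPK < n+g+δ = 0.154, so the economy is dynamically inefficient (over-saving).

dynamically inefficient; MPK ≈ 0.104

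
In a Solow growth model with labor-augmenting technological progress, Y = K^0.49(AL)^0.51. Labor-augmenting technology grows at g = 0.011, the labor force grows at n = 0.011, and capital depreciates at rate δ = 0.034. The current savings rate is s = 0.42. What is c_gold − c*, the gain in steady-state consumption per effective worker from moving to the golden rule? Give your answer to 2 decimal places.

n + g + δ = 0.011 + 0.011 + 0.034 = 0.056.
Current steady state (s = 0.42): k* = (0.42/0.056)^(1/0.51) ≈ 51.9764, y* = 51.9764^0.49 ≈ 6.9302, c* = (1−0.42)·6.9302 ≈ 4.0195.
Maximizing c = f(k) − (n+g+δ)·k gives f'(k) = n+g+δ, i.e. 0.49·k^(0.49−1) = 0.056, so k_gold = (0.49/0.056)^(1/0.51) ≈ 70.3193.
y_gold = 70.3193^0.49 ≈ 8.0365, c_gold = y_gold − 0.056·k_gold ≈ 4.0986.
Gain: Δc = 4.0986 − 4.0195 ≈ 0.0791.

Δc ≈ 0.08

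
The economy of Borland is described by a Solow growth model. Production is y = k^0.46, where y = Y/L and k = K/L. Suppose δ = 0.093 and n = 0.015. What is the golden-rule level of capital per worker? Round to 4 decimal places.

The effective depreciation rate is n + δ = 0.015 + 0.093 = 0.108.
Maximizing c = f(k) − (n+δ)·k gives f'(k) = n+δ, i.e. 0.46·k^(0.46−1) = 0.108, so k_gold = (0.46/0.108)^(1/0.54) ≈ 14.6364.

k_gold ≈ 14.6364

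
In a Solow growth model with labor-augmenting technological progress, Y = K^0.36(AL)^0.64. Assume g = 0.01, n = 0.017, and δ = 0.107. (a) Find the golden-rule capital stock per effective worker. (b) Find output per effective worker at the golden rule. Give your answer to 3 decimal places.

n + g + δ = 0.017 + 0.01 + 0.107 = 0.134.
Golden rule sets MPK = n+g+δ: 0.36·k^(0.36−1) = 0.134, so k_gold = (0.36/0.134)^(1/0.64) ≈ 4.6840.
y_gold = 4.6840^0.36 ≈ 1.7435.

(a) k_gold ≈ 4.684; (b) y_gold ≈ 1.744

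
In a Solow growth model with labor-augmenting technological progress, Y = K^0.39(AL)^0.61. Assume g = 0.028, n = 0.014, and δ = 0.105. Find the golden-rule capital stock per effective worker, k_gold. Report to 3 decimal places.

Capital per effective worker breaks even when investment replaces (n + g + δ)·k; here n + g + δ = 0.147.
Golden rule sets MPK = n+g+δ: 0.39·k^(0.39−1) = 0.147, so k_gold = (0.39/0.147)^(1/0.61) ≈ 4.9507.

k_gold ≈ 4.951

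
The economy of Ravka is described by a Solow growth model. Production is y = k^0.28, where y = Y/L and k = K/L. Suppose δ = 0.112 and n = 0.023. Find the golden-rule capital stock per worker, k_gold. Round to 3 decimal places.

k_gold ≈ 2.754

The effective depreciation rate is n + δ = 0.023 + 0.112 = 0.135.
Golden rule sets MPK = n+δ: 0.28·k^(0.28−1) = 0.135, so k_gold = (0.28/0.135)^(1/0.72) ≈ 2.7544.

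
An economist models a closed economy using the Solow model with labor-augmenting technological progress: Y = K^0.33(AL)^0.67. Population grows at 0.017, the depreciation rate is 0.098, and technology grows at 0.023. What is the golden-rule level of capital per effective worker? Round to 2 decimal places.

Break-even investment rate: n + g + δ = 0.017 + 0.023 + 0.098 = 0.138.
Maximizing c = f(k) − (n+g+δ)·k gives f'(k) = n+g+δ, i.e. 0.33·k^(0.33−1) = 0.138, so k_gold = (0.33/0.138)^(1/0.67) ≈ 3.6739.

k_gold ≈ 3.67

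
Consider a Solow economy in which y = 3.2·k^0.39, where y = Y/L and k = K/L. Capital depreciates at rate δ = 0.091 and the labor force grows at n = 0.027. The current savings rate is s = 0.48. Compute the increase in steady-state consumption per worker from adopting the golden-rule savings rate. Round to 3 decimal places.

Δc ≈ 0.234

The effective depreciation rate is n + δ = 0.027 + 0.091 = 0.118.
Current steady state (s = 0.48): k* = (0.48·3.2/0.118)^(1/0.61) ≈ 67.1528, y* = 3.2·67.1528^0.39 ≈ 16.5084, c* = (1−0.48)·16.5084 ≈ 8.5844.
At the golden rule the marginal product of capital equals n+δ: 0.39·3.2·k^(0.39−1) = 0.118. Solving, k_gold = (0.39·3.2/0.118)^(1/0.61) ≈ 47.7786.
y_gold = 3.2·47.7786^0.39 ≈ 14.4561, c_gold = y_gold − 0.118·k_gold ≈ 8.8182.
Gain: Δc = 8.8182 − 8.5844 ≈ 0.2339.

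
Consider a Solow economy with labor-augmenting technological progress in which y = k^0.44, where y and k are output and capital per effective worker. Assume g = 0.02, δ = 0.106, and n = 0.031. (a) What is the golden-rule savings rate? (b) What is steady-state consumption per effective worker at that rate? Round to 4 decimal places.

Capital per effective worker breaks even when investment replaces (n + g + δ)·k; here n + g + δ = 0.157.
For Cobb-Douglas, s_gold equals capital's share: s_gold = 0.44.
Setting f'(k) = n+g+δ gives 0.44·k^(0.44−1) = 0.157, hence k_gold = (0.44/0.157)^(1/0.56) ≈ 6.2980.
y_gold = 6.2980^0.44 ≈ 2.2472; c_gold = (1−0.44)·y_gold ≈ 1.2585.

(a) s_gold = 0.4400; (b) c_gold ≈ 1.2585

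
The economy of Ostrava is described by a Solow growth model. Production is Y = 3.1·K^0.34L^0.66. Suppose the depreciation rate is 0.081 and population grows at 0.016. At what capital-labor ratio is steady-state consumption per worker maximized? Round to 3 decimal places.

The effective depreciation rate is n + δ = 0.016 + 0.081 = 0.097.
Setting f'(k) = n+δ gives 0.34·3.1·k^(0.34−1) = 0.097, hence k_gold = (0.34·3.1/0.097)^(1/0.66) ≈ 37.1365.

k_gold ≈ 37.137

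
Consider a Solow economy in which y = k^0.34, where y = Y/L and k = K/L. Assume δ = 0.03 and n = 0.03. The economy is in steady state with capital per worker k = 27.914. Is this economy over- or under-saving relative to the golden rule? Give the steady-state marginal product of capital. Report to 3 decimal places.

The effective depreciation rate is n + δ = 0.03 + 0.03 = 0.06.
MPK = 0.34·k^(0.34−1) = 0.34·27.914^(-0.66) ≈ 0.0378.
MPK < 0.06, so the economy is dynamically inefficient (over-saving).

over-saving; MPK ≈ 0.038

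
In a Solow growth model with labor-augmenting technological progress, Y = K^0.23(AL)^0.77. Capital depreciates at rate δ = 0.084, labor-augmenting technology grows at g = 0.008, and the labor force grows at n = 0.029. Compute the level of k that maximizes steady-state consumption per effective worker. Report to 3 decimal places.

Break-even investment rate: n + g + δ = 0.029 + 0.008 + 0.084 = 0.121.
At the golden rule the marginal product of capital equals n+g+δ: 0.23·k^(0.23−1) = 0.121. Solving, k_gold = (0.23/0.121)^(1/0.77) ≈ 2.3028.

k_gold ≈ 2.303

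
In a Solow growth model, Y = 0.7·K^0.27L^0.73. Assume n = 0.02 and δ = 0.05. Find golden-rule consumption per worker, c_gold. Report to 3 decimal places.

Break-even investment rate: n + δ = 0.02 + 0.05 = 0.07.
Maximizing c = f(k) − (n+δ)·k gives f'(k) = n+δ, i.e. 0.27·0.7·k^(0.27−1) = 0.07, so k_gold = (0.27·0.7/0.07)^(1/0.73) ≈ 3.8986.
y_gold = 0.7·3.8986^0.27 ≈ 1.0107.
c_gold = y_gold − (n+δ)·k_gold = 1.0107 − 0.07·3.8986 ≈ 0.7378.

c_gold ≈ 0.738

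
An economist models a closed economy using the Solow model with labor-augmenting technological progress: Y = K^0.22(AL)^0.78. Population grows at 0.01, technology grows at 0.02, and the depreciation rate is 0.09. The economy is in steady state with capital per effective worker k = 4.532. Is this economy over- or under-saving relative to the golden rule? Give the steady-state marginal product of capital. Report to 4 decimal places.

Capital per effective worker breaks even when investment replaces (n + g + δ)·k; here n + g + δ = 0.12.
MPK = 0.22·k^(0.22−1) = 0.22·4.532^(-0.78) ≈ 0.0677.
MPK < 0.12, so the economy is dynamically inefficient (over-saving).

over-saving; MPK ≈ 0.0677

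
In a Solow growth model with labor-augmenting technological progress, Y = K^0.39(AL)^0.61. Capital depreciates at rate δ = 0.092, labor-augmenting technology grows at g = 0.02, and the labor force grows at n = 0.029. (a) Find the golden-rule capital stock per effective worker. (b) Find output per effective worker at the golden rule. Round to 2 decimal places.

(a) k_gold ≈ 5.30; (b) y_gold ≈ 1.92

The effective depreciation rate is n + g + δ = 0.029 + 0.02 + 0.092 = 0.141.
Setting f'(k) = n+g+δ gives 0.39·k^(0.39−1) = 0.141, hence k_gold = (0.39/0.141)^(1/0.61) ≈ 5.3007.
y_gold = 5.3007^0.39 ≈ 1.9164.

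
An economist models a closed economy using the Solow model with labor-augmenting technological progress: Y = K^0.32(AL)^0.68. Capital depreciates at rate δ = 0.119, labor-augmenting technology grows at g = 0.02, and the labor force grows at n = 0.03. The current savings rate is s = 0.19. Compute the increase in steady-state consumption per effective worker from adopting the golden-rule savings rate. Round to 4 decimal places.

Δc ≈ 0.0624

Break-even investment rate: n + g + δ = 0.03 + 0.02 + 0.119 = 0.169.
Current steady state (s = 0.19): k* = (0.19/0.169)^(1/0.68) ≈ 1.1880, y* = 1.1880^0.32 ≈ 1.0567, c* = (1−0.19)·1.0567 ≈ 0.8559.
At the golden rule the marginal product of capital equals n+g+δ: 0.32·k^(0.32−1) = 0.169. Solving, k_gold = (0.32/0.169)^(1/0.68) ≈ 2.5571.
y_gold = 2.5571^0.32 ≈ 1.3504, c_gold = y_gold − 0.169·k_gold ≈ 0.9183.
Gain: Δc = 0.9183 − 0.8559 ≈ 0.0624.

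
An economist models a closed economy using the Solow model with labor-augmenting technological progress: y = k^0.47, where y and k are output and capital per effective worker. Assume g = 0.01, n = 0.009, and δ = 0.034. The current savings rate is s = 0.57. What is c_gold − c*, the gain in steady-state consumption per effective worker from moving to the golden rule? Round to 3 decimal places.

Δc ≈ 0.137

The effective depreciation rate is n + g + δ = 0.009 + 0.01 + 0.034 = 0.053.
Current steady state (s = 0.57): k* = (0.57/0.053)^(1/0.53) ≈ 88.3920, y* = 88.3920^0.47 ≈ 8.2189, c* = (1−0.57)·8.2189 ≈ 3.5341.
At the golden rule the marginal product of capital equals n+g+δ: 0.47·k^(0.47−1) = 0.053. Solving, k_gold = (0.47/0.053)^(1/0.53) ≈ 61.4247.
y_gold = 61.4247^0.47 ≈ 6.9266, c_gold = y_gold − 0.053·k_gold ≈ 3.6711.
Gain: Δc = 3.6711 − 3.5341 ≈ 0.1370.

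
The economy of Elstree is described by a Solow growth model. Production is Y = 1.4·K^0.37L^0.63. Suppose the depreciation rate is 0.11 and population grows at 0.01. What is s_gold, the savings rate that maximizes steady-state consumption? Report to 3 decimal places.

s_gold = 0.370

Capital per worker breaks even when investment replaces (n + δ)·k; here n + δ = 0.12.
At the golden rule MPK = n+δ, and in any Cobb-Douglas steady state s = (n+δ)·k/y = MPK·k/y = capital's share 0.37.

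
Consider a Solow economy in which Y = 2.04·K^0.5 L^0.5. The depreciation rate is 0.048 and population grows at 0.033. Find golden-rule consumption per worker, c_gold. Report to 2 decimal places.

Break-even investment rate: n + δ = 0.033 + 0.048 = 0.081.
Setting f'(k) = n+δ gives 0.5·2.04·k^(0.5−1) = 0.081, hence k_gold = (0.5·2.04/0.081)^(1/0.5) ≈ 158.5734.
y_gold = 2.04·158.5734^0.5 ≈ 25.6889.
c_gold = y_gold − (n+δ)·k_gold = 25.6889 − 0.081·158.5734 ≈ 12.8444.

c_gold ≈ 12.84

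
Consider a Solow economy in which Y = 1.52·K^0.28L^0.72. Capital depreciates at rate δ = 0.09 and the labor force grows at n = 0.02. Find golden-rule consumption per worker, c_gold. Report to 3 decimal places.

Capital per worker breaks even when investment replaces (n + δ)·k; here n + δ = 0.11.
At the golden rule the marginal product of capital equals n+δ: 0.28·1.52·k^(0.28−1) = 0.11. Solving, k_gold = (0.28·1.52/0.11)^(1/0.72) ≈ 6.5482.
y_gold = 1.52·6.5482^0.28 ≈ 2.5725.
c_gold = y_gold − (n+δ)·k_gold = 2.5725 − 0.11·6.5482 ≈ 1.8522.

c_gold ≈ 1.852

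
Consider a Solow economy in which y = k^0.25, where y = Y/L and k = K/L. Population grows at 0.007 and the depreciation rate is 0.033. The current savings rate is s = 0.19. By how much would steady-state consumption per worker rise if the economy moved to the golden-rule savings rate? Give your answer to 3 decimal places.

Δc ≈ 0.020

Break-even investment rate: n + δ = 0.007 + 0.033 = 0.04.
Current steady state (s = 0.19): k* = (0.19/0.04)^(1/0.75) ≈ 7.9847, y* = 7.9847^0.25 ≈ 1.6810, c* = (1−0.19)·1.6810 ≈ 1.3616.
Setting f'(k) = n+δ gives 0.25·k^(0.25−1) = 0.04, hence k_gold = (0.25/0.04)^(1/0.75) ≈ 11.5126.
y_gold = 11.5126^0.25 ≈ 1.8420, c_gold = y_gold − 0.04·k_gold ≈ 1.3815.
Gain: Δc = 1.3815 − 1.3616 ≈ 0.0199.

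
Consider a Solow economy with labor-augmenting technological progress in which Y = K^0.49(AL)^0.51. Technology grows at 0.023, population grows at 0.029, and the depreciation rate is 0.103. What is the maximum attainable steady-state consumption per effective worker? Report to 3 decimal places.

c_gold ≈ 1.541

Break-even investment rate: n + g + δ = 0.029 + 0.023 + 0.103 = 0.155.
Golden rule sets MPK = n+g+δ: 0.49·k^(0.49−1) = 0.155, so k_gold = (0.49/0.155)^(1/0.51) ≈ 9.5527.
y_gold = 9.5527^0.49 ≈ 3.0218.
c_gold = y_gold − (n+g+δ)·k_gold = 3.0218 − 0.155·9.5527 ≈ 1.5411.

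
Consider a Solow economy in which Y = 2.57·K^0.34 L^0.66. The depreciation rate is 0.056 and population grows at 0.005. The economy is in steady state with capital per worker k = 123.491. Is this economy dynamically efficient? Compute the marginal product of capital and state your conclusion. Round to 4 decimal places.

Capital per worker breaks even when investment replaces (n + δ)·k; here n + δ = 0.061.
MPK = 0.34·2.57·k^(0.34−1) = 0.34·2.57·123.491^(-0.66) ≈ 0.0364.
MPK < 0.061, so the economy is dynamically inefficient (over-saving).

dynamically inefficient; MPK ≈ 0.0364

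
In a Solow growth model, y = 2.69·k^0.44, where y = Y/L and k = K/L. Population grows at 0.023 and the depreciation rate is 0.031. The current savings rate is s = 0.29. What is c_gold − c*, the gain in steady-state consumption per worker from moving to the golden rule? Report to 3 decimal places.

The effective depreciation rate is n + δ = 0.023 + 0.031 = 0.054.
Current steady state (s = 0.29): k* = (0.29·2.69/0.054)^(1/0.56) ≈ 117.7589, y* = 2.69·117.7589^0.44 ≈ 21.9275, c* = (1−0.29)·21.9275 ≈ 15.5685.
Maximizing c = f(k) − (n+δ)·k gives f'(k) = n+δ, i.e. 0.44·2.69·k^(0.44−1) = 0.054, so k_gold = (0.44·2.69/0.054)^(1/0.56) ≈ 247.9167.
y_gold = 2.69·247.9167^0.44 ≈ 30.4261, c_gold = y_gold − 0.054·k_gold ≈ 17.0386.
Gain: Δc = 17.0386 − 15.5685 ≈ 1.4701.

Δc ≈ 1.470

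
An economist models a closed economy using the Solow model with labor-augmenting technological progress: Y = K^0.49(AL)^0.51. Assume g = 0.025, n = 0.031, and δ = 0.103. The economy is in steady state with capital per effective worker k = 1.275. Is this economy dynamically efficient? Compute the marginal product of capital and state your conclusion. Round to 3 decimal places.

dynamically efficient; MPK ≈ 0.433

n + g + δ = 0.031 + 0.025 + 0.103 = 0.159.
MPK = 0.49·k^(0.49−1) = 0.49·1.275^(-0.51) ≈ 0.4329.
MPK > 0.159, so the economy is dynamically efficient (under-saving).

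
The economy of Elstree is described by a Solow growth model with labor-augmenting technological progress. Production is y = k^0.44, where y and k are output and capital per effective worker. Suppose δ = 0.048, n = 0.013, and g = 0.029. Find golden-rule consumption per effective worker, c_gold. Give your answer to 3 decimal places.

c_gold ≈ 1.949

Break-even investment rate: n + g + δ = 0.013 + 0.029 + 0.048 = 0.09.
Setting f'(k) = n+g+δ gives 0.44·k^(0.44−1) = 0.09, hence k_gold = (0.44/0.09)^(1/0.56) ≈ 17.0111.
y_gold = 17.0111^0.44 ≈ 3.4795.
c_gold = y_gold − (n+g+δ)·k_gold = 3.4795 − 0.09·17.0111 ≈ 1.9485.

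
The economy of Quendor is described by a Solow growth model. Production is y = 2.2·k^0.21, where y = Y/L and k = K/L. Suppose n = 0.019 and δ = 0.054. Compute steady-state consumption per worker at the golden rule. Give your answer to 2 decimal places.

c_gold ≈ 2.84

Break-even investment rate: n + δ = 0.019 + 0.054 = 0.073.
At the golden rule the marginal product of capital equals n+δ: 0.21·2.2·k^(0.21−1) = 0.073. Solving, k_gold = (0.21·2.2/0.073)^(1/0.79) ≈ 10.3354.
y_gold = 2.2·10.3354^0.21 ≈ 3.5928.
c_gold = y_gold − (n+δ)·k_gold = 3.5928 − 0.073·10.3354 ≈ 2.8383.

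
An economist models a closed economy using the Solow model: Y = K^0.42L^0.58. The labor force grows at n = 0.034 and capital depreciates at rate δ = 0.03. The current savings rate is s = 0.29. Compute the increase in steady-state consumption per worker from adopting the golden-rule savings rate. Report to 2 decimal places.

Break-even investment rate: n + δ = 0.034 + 0.03 = 0.064.
Current steady state (s = 0.29): k* = (0.29/0.064)^(1/0.58) ≈ 13.5335, y* = 13.5335^0.42 ≈ 2.9867, c* = (1−0.29)·2.9867 ≈ 2.1206.
Golden rule sets MPK = n+δ: 0.42·k^(0.42−1) = 0.064, so k_gold = (0.42/0.064)^(1/0.58) ≈ 25.6295.
y_gold = 25.6295^0.42 ≈ 3.9054, c_gold = y_gold − 0.064·k_gold ≈ 2.2652.
Gain: Δc = 2.2652 − 2.1206 ≈ 0.1446.

Δc ≈ 0.14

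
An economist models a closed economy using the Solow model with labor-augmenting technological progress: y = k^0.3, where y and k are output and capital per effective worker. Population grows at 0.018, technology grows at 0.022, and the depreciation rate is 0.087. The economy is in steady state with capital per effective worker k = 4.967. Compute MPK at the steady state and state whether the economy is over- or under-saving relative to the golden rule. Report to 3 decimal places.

Capital per effective worker breaks even when investment replaces (n + g + δ)·k; here n + g + δ = 0.127.
MPK = 0.3·k^(0.3−1) = 0.3·4.967^(-0.7) ≈ 0.0977.
MPK < 0.127, so the economy is dynamically inefficient (over-saving).

over-saving; MPK ≈ 0.098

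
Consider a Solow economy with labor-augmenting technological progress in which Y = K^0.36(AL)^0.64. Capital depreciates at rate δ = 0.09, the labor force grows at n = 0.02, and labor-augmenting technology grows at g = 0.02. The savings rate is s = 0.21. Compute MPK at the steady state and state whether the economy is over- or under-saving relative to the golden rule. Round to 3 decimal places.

Break-even investment rate: n + g + δ = 0.02 + 0.02 + 0.09 = 0.13.
Steady-state k*: s·k^0.36 = 0.13·k gives k* = (0.21/0.13)^(1/0.64) ≈ 2.1156.
MPK = 0.36·2.1156^(-0.64) ≈ 0.2229.
MPK > n+g+δ = 0.13, so the economy is dynamically efficient (under-saving).

under-saving; MPK ≈ 0.223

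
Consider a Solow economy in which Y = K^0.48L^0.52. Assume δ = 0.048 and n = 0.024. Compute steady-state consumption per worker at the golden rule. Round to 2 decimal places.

Capital per worker breaks even when investment replaces (n + δ)·k; here n + δ = 0.072.
At the golden rule the marginal product of capital equals n+δ: 0.48·k^(0.48−1) = 0.072. Solving, k_gold = (0.48/0.072)^(1/0.52) ≈ 38.4096.
y_gold = 38.4096^0.48 ≈ 5.7614.
c_gold = y_gold − (n+δ)·k_gold = 5.7614 − 0.072·38.4096 ≈ 2.9959.

c_gold ≈ 3.00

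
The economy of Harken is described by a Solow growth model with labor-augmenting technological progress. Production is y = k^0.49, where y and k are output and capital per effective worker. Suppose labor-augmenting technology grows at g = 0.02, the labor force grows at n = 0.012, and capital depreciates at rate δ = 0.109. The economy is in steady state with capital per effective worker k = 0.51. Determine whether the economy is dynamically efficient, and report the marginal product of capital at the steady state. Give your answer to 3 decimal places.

dynamically efficient; MPK ≈ 0.691

The effective depreciation rate is n + g + δ = 0.012 + 0.02 + 0.109 = 0.141.
MPK = 0.49·k^(0.49−1) = 0.49·0.51^(-0.51) ≈ 0.6908.
MPK > 0.141, so the economy is dynamically efficient (under-saving).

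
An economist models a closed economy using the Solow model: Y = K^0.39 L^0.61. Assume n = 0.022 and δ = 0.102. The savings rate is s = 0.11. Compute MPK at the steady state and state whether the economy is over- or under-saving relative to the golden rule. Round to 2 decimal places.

n + δ = 0.022 + 0.102 = 0.124.
Steady-state k*: s·k^0.39 = 0.124·k gives k* = (0.11/0.124)^(1/0.61) ≈ 0.8217.
MPK = 0.39·0.8217^(-0.61) ≈ 0.4396.
MPK > n+δ = 0.124, so the economy is dynamically efficient (under-saving).

under-saving; MPK ≈ 0.44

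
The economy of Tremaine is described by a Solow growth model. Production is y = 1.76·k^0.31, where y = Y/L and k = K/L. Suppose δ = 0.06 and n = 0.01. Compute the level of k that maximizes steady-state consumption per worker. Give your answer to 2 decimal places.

Break-even investment rate: n + δ = 0.01 + 0.06 = 0.07.
Maximizing c = f(k) − (n+δ)·k gives f'(k) = n+δ, i.e. 0.31·1.76·k^(0.31−1) = 0.07, so k_gold = (0.31·1.76/0.07)^(1/0.69) ≈ 19.6078.

k_gold ≈ 19.61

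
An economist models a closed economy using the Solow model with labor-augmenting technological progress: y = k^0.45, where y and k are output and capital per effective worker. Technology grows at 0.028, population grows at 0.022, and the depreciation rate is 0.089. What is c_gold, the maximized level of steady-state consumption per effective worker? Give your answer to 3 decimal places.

n + g + δ = 0.022 + 0.028 + 0.089 = 0.139.
Maximizing c = f(k) − (n+g+δ)·k gives f'(k) = n+g+δ, i.e. 0.45·k^(0.45−1) = 0.139, so k_gold = (0.45/0.139)^(1/0.55) ≈ 8.4651.
y_gold = 8.4651^0.45 ≈ 2.6148.
c_gold = y_gold − (n+g+δ)·k_gold = 2.6148 − 0.139·8.4651 ≈ 1.4381.

c_gold ≈ 1.438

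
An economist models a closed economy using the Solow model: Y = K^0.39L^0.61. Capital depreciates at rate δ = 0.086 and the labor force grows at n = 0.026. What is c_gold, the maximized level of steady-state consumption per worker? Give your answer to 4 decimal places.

c_gold ≈ 1.3544

n + δ = 0.026 + 0.086 = 0.112.
Maximizing c = f(k) − (n+δ)·k gives f'(k) = n+δ, i.e. 0.39·k^(0.39−1) = 0.112, so k_gold = (0.39/0.112)^(1/0.61) ≈ 7.7317.
y_gold = 7.7317^0.39 ≈ 2.2204.
c_gold = y_gold − (n+δ)·k_gold = 2.2204 − 0.112·7.7317 ≈ 1.3544.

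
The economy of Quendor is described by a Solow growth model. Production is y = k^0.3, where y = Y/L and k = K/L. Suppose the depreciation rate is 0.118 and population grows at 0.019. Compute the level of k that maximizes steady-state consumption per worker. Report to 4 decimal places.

Capital per worker breaks even when investment replaces (n + δ)·k; here n + δ = 0.137.
Golden rule sets MPK = n+δ: 0.3·k^(0.3−1) = 0.137, so k_gold = (0.3/0.137)^(1/0.7) ≈ 3.0640.

k_gold ≈ 3.0640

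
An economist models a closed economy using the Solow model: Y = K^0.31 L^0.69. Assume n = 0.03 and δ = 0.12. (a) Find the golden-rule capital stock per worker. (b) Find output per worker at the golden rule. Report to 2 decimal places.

The effective depreciation rate is n + δ = 0.03 + 0.12 = 0.15.
At the golden rule the marginal product of capital equals n+δ: 0.31·k^(0.31−1) = 0.15. Solving, k_gold = (0.31/0.15)^(1/0.69) ≈ 2.8636.
y_gold = 2.8636^0.31 ≈ 1.3856.

(a) k_gold ≈ 2.86; (b) y_gold ≈ 1.39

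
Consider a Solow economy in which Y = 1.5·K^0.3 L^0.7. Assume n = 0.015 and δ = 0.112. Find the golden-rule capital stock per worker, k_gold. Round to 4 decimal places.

k_gold ≈ 6.0935

Capital per worker breaks even when investment replaces (n + δ)·k; here n + δ = 0.127.
Setting f'(k) = n+δ gives 0.3·1.5·k^(0.3−1) = 0.127, hence k_gold = (0.3·1.5/0.127)^(1/0.7) ≈ 6.0935.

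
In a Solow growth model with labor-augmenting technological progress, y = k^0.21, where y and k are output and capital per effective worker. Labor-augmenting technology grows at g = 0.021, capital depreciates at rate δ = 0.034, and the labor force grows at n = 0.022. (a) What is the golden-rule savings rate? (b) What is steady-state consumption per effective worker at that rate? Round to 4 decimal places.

The effective depreciation rate is n + g + δ = 0.022 + 0.021 + 0.034 = 0.077.
For Cobb-Douglas, s_gold equals capital's share: s_gold = 0.21.
Golden rule sets MPK = n+g+δ: 0.21·k^(0.21−1) = 0.077, so k_gold = (0.21/0.077)^(1/0.79) ≈ 3.5609.
y_gold = 3.5609^0.21 ≈ 1.3056; c_gold = (1−0.21)·y_gold ≈ 1.0315.

(a) s_gold = 0.2100; (b) c_gold ≈ 1.0315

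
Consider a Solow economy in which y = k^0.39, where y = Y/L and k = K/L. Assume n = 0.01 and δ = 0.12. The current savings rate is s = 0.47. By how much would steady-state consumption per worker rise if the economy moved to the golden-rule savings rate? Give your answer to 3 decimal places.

n + δ = 0.01 + 0.12 = 0.13.
Current steady state (s = 0.47): k* = (0.47/0.13)^(1/0.61) ≈ 8.2226, y* = 8.2226^0.39 ≈ 2.2743, c* = (1−0.47)·2.2743 ≈ 1.2054.
Golden rule sets MPK = n+δ: 0.39·k^(0.39−1) = 0.13, so k_gold = (0.39/0.13)^(1/0.61) ≈ 6.0557.
y_gold = 6.0557^0.39 ≈ 2.0186, c_gold = y_gold − 0.13·k_gold ≈ 1.2313.
Gain: Δc = 1.2313 − 1.2054 ≈ 0.0259.

Δc ≈ 0.026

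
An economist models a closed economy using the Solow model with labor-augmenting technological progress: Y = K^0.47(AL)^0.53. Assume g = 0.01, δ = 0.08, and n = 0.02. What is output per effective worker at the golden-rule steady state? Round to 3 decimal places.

Break-even investment rate: n + g + δ = 0.02 + 0.01 + 0.08 = 0.11.
At the golden rule the marginal product of capital equals n+g+δ: 0.47·k^(0.47−1) = 0.11. Solving, k_gold = (0.47/0.11)^(1/0.53) ≈ 15.4885.
Output: y_gold = k_gold^0.47 = 15.4885^0.47 ≈ 3.6250.

y_gold ≈ 3.625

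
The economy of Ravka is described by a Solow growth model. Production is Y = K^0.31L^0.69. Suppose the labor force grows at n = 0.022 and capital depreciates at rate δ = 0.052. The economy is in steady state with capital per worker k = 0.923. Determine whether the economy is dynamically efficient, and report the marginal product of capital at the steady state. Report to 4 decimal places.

dynamically efficient; MPK ≈ 0.3276

The effective depreciation rate is n + δ = 0.022 + 0.052 = 0.074.
MPK = 0.31·k^(0.31−1) = 0.31·0.923^(-0.69) ≈ 0.3276.
MPK > 0.074, so the economy is dynamically efficient (under-saving).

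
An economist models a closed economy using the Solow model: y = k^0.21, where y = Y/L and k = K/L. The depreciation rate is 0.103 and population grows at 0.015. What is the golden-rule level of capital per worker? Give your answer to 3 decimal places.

Break-even investment rate: n + δ = 0.015 + 0.103 = 0.118.
Maximizing c = f(k) − (n+δ)·k gives f'(k) = n+δ, i.e. 0.21·k^(0.21−1) = 0.118, so k_gold = (0.21/0.118)^(1/0.79) ≈ 2.0744.

k_gold ≈ 2.074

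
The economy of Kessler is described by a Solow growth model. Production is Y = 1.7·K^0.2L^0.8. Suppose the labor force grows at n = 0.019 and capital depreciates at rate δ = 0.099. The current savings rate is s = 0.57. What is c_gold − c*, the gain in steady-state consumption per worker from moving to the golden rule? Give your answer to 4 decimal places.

Δc ≈ 0.5344

n + δ = 0.019 + 0.099 = 0.118.
Current steady state (s = 0.57): k* = (0.57·1.7/0.118)^(1/0.8) ≈ 13.9012, y* = 1.7·13.9012^0.2 ≈ 2.8778, c* = (1−0.57)·2.8778 ≈ 1.2375.
Setting f'(k) = n+δ gives 0.2·1.7·k^(0.2−1) = 0.118, hence k_gold = (0.2·1.7/0.118)^(1/0.8) ≈ 3.7540.
y_gold = 1.7·3.7540^0.2 ≈ 2.2149, c_gold = y_gold − 0.118·k_gold ≈ 1.7719.
Gain: Δc = 1.7719 − 1.2375 ≈ 0.5344.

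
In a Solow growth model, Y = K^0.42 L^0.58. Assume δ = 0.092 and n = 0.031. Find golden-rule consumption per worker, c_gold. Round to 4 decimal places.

The effective depreciation rate is n + δ = 0.031 + 0.092 = 0.123.
Maximizing c = f(k) − (n+δ)·k gives f'(k) = n+δ, i.e. 0.42·k^(0.42−1) = 0.123, so k_gold = (0.42/0.123)^(1/0.58) ≈ 8.3092.
y_gold = 8.3092^0.42 ≈ 2.4334.
c_gold = y_gold − (n+δ)·k_gold = 2.4334 − 0.123·8.3092 ≈ 1.4114.

c_gold ≈ 1.4114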